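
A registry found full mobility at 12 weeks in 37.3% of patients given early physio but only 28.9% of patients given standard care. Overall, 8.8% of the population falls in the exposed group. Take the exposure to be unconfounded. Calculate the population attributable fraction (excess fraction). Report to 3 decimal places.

p₁ = 0.373, p₀ = 0.289.
Overall risk P(Y=1) = π·p₁ + (1−π)·p₀ = 0.088×0.373 + 0.912×0.289 = 0.29639.
Under exogeneity, PAF = [P(Y=1) − p₀] / P(Y=1).
PAF = (0.29639 − 0.289) / 0.29639 ≈ 0.0249

PAF ≈ 0.025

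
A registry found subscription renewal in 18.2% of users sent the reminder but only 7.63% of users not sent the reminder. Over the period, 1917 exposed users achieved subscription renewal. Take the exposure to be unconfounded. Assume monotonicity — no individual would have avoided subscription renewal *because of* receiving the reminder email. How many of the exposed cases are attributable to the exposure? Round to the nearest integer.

about 1113 cases

p₁ = 0.182, p₀ = 0.0763.
PN = (p₁ − p₀)/p₁ = (0.182 − 0.0763) / 0.182 ≈ 0.58077.
Attributable cases ≈ PN × (exposed cases) = 0.58077 × 1917 ≈ 1113.33.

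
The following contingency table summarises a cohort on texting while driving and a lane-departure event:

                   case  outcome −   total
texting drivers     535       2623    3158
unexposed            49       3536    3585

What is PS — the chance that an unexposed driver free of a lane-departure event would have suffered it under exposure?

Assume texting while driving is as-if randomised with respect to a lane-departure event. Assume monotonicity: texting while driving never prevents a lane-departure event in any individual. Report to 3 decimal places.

p₁ = P(outcome | exposed) = 535/3158 = 0.16941
p₀ = P(outcome | unexposed) = 49/3585 = 0.013668
Under exogeneity and monotonicity, PS = (p₁ − p₀)/(1 − p₀).
PS = (0.16941 − 0.013668) / 0.98633 ≈ 0.1579

PS ≈ 0.158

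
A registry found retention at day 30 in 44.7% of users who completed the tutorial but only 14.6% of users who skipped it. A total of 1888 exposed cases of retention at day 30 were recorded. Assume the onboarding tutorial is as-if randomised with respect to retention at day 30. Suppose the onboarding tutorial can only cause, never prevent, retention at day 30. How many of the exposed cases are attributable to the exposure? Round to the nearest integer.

p₁ = 0.447, p₀ = 0.146.
PN = (p₁ − p₀)/p₁ = (0.447 − 0.146) / 0.447 ≈ 0.67338.
Attributable cases ≈ PN × (exposed cases) = 0.67338 × 1888 ≈ 1271.34.

about 1271 cases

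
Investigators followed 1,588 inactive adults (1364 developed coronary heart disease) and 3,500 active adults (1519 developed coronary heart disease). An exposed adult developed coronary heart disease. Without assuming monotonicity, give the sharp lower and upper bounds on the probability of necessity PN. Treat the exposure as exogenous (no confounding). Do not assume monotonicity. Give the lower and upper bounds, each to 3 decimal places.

0.495 ≤ PN ≤ 0.659

p₁ = P(outcome | exposed) = 1364/1588 = 0.85894
p₀ = P(outcome | unexposed) = 1519/3500 = 0.434
Under exogeneity alone the bounds on PN are max{0,(p₁−p₀)/p₁} ≤ PN ≤ min{1,(1−p₀)/p₁}.
  lower = (p₁ − p₀)/p₁ = 0.42494 / 0.85894 ≈ 0.4947
  upper = min{1, (1 − p₀)/p₁} = 0.566 / 0.85894 ≈ 0.6590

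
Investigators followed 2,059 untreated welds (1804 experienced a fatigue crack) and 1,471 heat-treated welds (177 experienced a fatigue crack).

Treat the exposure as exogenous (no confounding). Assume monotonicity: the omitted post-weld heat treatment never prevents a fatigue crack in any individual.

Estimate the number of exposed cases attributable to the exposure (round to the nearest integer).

about 1556 cases

p₁ = P(outcome | exposed) = 1804/2059 = 0.87615
p₀ = P(outcome | unexposed) = 177/1471 = 0.12033
PN = (p₁ − p₀)/p₁ = (0.87615 − 0.12033) / 0.87615 ≈ 0.86267.
Attributable cases ≈ PN × (exposed cases) = 0.86267 × 1804 ≈ 1556.25.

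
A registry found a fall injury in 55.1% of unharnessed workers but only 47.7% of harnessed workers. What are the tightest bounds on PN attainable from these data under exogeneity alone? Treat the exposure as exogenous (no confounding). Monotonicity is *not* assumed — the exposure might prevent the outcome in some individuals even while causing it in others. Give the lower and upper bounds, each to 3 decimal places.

0.134 ≤ PN ≤ 0.949

p₁ = 0.551, p₀ = 0.477.
Under exogeneity alone the bounds on PN are max{0,(p₁−p₀)/p₁} ≤ PN ≤ min{1,(1−p₀)/p₁}.
  lower = (p₁ − p₀)/p₁ = 0.074 / 0.551 ≈ 0.1343
  upper = min{1, (1 − p₀)/p₁} = 0.523 / 0.551 ≈ 0.9492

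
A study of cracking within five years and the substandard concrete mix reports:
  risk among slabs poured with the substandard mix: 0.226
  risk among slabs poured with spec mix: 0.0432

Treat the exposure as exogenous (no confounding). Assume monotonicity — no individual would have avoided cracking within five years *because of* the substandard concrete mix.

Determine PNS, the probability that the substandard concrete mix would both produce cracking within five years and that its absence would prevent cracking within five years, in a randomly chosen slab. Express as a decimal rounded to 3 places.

Let p₁ = 0.226, p₀ = 0.0432.
Under exogeneity and monotonicity, PNS = p₁ − p₀.
PNS = 0.226 − 0.0432 = 0.1828

PNS ≈ 0.183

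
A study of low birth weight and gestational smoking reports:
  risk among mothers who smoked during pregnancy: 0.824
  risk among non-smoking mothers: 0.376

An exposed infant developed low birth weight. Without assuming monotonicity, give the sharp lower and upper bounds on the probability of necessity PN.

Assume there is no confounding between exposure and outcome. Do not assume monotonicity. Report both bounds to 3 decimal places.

Let p₁ = 0.824, p₀ = 0.376.
Under exogeneity alone the bounds on PN are max{0,(p₁−p₀)/p₁} ≤ PN ≤ min{1,(1−p₀)/p₁}.
  lower = (p₁ − p₀)/p₁ = 0.448 / 0.824 ≈ 0.5437
  upper = min{1, (1 − p₀)/p₁} = 0.624 / 0.824 ≈ 0.7573

0.544 ≤ PN ≤ 0.757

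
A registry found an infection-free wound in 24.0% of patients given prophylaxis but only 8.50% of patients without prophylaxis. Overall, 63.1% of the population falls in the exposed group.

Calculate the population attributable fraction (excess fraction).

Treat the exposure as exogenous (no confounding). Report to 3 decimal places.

PAF ≈ 0.535

p₁ = 0.24, p₀ = 0.085.
Overall risk P(Y=1) = π·p₁ + (1−π)·p₀ = 0.631×0.24 + 0.369×0.085 = 0.1828.
Under exogeneity, PAF = [P(Y=1) − p₀] / P(Y=1).
PAF = (0.1828 − 0.085) / 0.1828 ≈ 0.5350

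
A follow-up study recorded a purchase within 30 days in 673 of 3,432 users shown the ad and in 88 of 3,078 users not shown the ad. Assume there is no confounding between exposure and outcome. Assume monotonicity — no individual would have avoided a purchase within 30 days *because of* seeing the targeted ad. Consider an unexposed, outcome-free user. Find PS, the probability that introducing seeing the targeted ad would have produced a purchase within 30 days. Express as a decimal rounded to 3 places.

p₁ = P(outcome | exposed) = 673/3432 = 0.1961
p₀ = P(outcome | unexposed) = 88/3078 = 0.02859
Under exogeneity and monotonicity, PS = (p₁ − p₀) / (1 − p₀).
PS = (0.1961 − 0.02859) / (1 − 0.02859) = 0.16751 / 0.97141 ≈ 0.1724

PS ≈ 0.172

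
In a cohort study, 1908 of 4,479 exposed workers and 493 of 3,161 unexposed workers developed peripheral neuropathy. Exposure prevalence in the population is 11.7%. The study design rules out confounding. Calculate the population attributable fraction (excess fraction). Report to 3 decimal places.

PAF ≈ 0.168

p₁ = P(outcome | exposed) = 1908/4479 = 0.42599
p₀ = P(outcome | unexposed) = 493/3161 = 0.15596
Overall risk P(Y=1) = π·p₁ + (1−π)·p₀ = 0.117×0.42599 + 0.883×0.15596 = 0.18756.
Under exogeneity, PAF = [P(Y=1) − p₀] / P(Y=1).
PAF = (0.18756 − 0.15596) / 0.18756 ≈ 0.1684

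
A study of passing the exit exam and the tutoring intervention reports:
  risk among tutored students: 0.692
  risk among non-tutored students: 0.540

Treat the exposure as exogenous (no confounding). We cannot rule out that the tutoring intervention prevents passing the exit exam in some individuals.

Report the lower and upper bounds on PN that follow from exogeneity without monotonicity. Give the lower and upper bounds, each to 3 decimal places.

0.220 ≤ PN ≤ 0.665

Let p₁ = 0.692, p₀ = 0.54.
Under exogeneity alone the bounds on PN are max{0,(p₁−p₀)/p₁} ≤ PN ≤ min{1,(1−p₀)/p₁}.
  lower = (p₁ − p₀)/p₁ = 0.152 / 0.692 ≈ 0.2197
  upper = min{1, (1 − p₀)/p₁} = 0.46 / 0.692 ≈ 0.6647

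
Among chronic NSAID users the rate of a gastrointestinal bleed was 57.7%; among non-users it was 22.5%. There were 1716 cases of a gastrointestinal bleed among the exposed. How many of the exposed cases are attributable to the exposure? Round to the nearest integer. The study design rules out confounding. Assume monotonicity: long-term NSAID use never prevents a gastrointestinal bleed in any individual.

p₁ = 0.577, p₀ = 0.225.
PN = (p₁ − p₀)/p₁ = (0.577 − 0.225) / 0.577 ≈ 0.61005.
Attributable cases ≈ PN × (exposed cases) = 0.61005 × 1716 ≈ 1046.85.

about 1047 cases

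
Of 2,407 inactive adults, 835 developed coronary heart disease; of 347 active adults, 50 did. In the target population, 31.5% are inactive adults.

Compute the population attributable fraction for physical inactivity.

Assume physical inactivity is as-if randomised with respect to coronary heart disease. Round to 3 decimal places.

PAF ≈ 0.307

p₁ = P(outcome | exposed) = 835/2407 = 0.3469
p₀ = P(outcome | unexposed) = 50/347 = 0.14409
Overall risk P(Y=1) = π·p₁ + (1−π)·p₀ = 0.315×0.3469 + 0.685×0.14409 = 0.20798.
Under exogeneity, PAF = [P(Y=1) − p₀] / P(Y=1).
PAF = (0.20798 − 0.14409) / 0.20798 ≈ 0.3072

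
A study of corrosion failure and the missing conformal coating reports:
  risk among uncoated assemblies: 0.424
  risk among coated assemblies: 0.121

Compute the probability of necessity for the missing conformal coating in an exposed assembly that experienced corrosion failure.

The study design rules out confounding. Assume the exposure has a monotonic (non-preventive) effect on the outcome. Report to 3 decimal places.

PN ≈ 0.715

Let p₁ = 0.424, p₀ = 0.121.
Under exogeneity and monotonicity, PN = (p₁ − p₀) / p₁.
PN = (0.424 − 0.121) / 0.424 = 0.303 / 0.424 ≈ 0.7146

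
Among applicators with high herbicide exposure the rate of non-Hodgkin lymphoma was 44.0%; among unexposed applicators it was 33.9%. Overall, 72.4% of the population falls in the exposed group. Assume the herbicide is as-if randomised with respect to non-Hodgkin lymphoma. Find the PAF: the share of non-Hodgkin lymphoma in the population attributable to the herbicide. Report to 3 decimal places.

p₁ = 0.44, p₀ = 0.339.
Overall risk P(Y=1) = π·p₁ + (1−π)·p₀ = 0.724×0.44 + 0.276×0.339 = 0.41212.
Under exogeneity, PAF = [P(Y=1) − p₀] / P(Y=1).
PAF = (0.41212 − 0.339) / 0.41212 ≈ 0.1774

PAF ≈ 0.177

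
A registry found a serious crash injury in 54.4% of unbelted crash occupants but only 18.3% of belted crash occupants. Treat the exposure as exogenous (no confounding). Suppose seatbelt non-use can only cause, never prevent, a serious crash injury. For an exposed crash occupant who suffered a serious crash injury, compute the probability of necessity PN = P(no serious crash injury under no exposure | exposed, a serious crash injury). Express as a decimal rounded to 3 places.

PN ≈ 0.664

p₁ = 0.544, p₀ = 0.183.
Under exogeneity and monotonicity, PN = (p₁ − p₀) / p₁.
PN = (0.544 − 0.183) / 0.544 = 0.361 / 0.544 ≈ 0.6636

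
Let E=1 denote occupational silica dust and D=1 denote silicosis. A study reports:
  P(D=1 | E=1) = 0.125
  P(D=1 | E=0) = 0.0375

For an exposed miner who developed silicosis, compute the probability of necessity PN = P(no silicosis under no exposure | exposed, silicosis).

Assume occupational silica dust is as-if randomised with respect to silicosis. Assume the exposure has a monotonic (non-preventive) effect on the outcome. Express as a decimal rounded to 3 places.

PN ≈ 0.700

Let p₁ = 0.125, p₀ = 0.0375.
Under exogeneity and monotonicity, PN = (p₁ − p₀) / p₁.
PN = (0.125 − 0.0375) / 0.125 = 0.0875 / 0.125 ≈ 0.7000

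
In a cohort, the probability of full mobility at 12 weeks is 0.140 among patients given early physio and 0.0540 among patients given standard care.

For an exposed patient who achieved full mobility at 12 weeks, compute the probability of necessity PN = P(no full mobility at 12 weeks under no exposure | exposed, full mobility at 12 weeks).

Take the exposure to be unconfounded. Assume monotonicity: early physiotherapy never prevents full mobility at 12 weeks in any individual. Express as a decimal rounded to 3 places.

Let p₁ = 0.14, p₀ = 0.054.
Under exogeneity and monotonicity, PN = (p₁ − p₀) / p₁.
PN = (0.14 − 0.054) / 0.14 = 0.086 / 0.14 ≈ 0.6143

PN ≈ 0.614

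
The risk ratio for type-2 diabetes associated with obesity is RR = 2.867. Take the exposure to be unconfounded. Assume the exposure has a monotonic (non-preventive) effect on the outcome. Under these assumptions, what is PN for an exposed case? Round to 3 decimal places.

Under exogeneity and monotonicity, PN = (RR − 1) / RR = 1 − 1/RR.
PN = (2.867 − 1) / 2.867 = 1.867 / 2.867 ≈ 0.6512

PN ≈ 0.651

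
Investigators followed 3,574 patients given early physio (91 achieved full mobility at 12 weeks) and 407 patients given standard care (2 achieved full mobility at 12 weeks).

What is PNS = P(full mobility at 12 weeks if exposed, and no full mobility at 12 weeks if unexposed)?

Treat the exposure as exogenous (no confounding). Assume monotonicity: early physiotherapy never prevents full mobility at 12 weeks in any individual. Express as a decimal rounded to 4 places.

p₁ = P(outcome | exposed) = 91/3574 = 0.025462
p₀ = P(outcome | unexposed) = 2/407 = 0.004914
Under exogeneity and monotonicity, PNS = p₁ − p₀.
PNS = 0.025462 − 0.004914 = 0.020548

PNS ≈ 0.0205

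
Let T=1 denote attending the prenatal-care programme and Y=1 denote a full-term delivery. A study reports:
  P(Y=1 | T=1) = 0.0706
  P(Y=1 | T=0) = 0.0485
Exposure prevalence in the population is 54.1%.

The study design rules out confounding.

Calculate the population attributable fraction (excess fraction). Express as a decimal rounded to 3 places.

Let p₁ = 0.0706, p₀ = 0.0485.
Overall risk P(Y=1) = π·p₁ + (1−π)·p₀ = 0.541×0.0706 + 0.459×0.0485 = 0.060456.
Under exogeneity, PAF = [P(Y=1) − p₀] / P(Y=1).
PAF = (0.060456 − 0.0485) / 0.060456 ≈ 0.1978

PAF ≈ 0.198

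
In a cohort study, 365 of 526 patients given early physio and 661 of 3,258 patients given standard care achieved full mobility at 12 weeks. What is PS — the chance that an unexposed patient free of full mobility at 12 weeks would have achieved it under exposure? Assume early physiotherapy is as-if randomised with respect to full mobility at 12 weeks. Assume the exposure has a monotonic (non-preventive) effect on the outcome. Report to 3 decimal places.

p₁ = P(outcome | exposed) = 365/526 = 0.69392
p₀ = P(outcome | unexposed) = 661/3258 = 0.20289
Under exogeneity and monotonicity, PS = (p₁ − p₀) / (1 − p₀).
PS = (0.69392 − 0.20289) / (1 − 0.20289) = 0.49103 / 0.79711 ≈ 0.6160

PS ≈ 0.616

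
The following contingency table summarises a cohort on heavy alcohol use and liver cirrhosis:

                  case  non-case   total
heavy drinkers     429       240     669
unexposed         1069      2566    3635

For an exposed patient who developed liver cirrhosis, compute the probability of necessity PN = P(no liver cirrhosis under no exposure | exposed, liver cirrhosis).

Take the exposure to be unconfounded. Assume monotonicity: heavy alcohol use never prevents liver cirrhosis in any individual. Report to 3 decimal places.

PN ≈ 0.541

p₁ = P(outcome | exposed) = 429/669 = 0.64126
p₀ = P(outcome | unexposed) = 1069/3635 = 0.29409
Under exogeneity and monotonicity, PN = (p₁ − p₀) / p₁.
PN = (0.64126 − 0.29409) / 0.64126 = 0.34717 / 0.64126 ≈ 0.5414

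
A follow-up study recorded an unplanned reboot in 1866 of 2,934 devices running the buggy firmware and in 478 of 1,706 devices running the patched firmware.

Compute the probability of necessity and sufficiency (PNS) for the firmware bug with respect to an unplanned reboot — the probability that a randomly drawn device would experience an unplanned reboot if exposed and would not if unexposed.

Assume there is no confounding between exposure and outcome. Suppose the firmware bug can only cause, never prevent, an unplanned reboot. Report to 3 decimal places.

PNS ≈ 0.356

p₁ = P(outcome | exposed) = 1866/2934 = 0.63599
p₀ = P(outcome | unexposed) = 478/1706 = 0.28019
Under exogeneity and monotonicity, PNS = p₁ − p₀.
PNS = 0.63599 − 0.28019 = 0.3558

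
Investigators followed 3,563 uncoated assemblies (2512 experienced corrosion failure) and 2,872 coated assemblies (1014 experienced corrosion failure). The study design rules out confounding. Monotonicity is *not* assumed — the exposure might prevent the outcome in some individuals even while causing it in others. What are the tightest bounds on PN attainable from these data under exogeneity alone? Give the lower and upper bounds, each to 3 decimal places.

0.499 ≤ PN ≤ 0.918

p₁ = P(outcome | exposed) = 2512/3563 = 0.70502
p₀ = P(outcome | unexposed) = 1014/2872 = 0.35306
Under exogeneity alone the bounds on PN are max{0,(p₁−p₀)/p₁} ≤ PN ≤ min{1,(1−p₀)/p₁}.
  lower = (p₁ − p₀)/p₁ = 0.35196 / 0.70502 ≈ 0.4992
  upper = min{1, (1 − p₀)/p₁} = 0.64694 / 0.70502 ≈ 0.9176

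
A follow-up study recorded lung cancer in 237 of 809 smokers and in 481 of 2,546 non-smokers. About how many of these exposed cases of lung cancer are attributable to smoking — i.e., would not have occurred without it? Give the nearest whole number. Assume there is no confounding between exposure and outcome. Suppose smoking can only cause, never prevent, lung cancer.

p₁ = P(outcome | exposed) = 237/809 = 0.29295
p₀ = P(outcome | unexposed) = 481/2546 = 0.18892
PN = (p₁ − p₀)/p₁ = (0.29295 − 0.18892) / 0.29295 ≈ 0.35511.
Attributable cases ≈ PN × (exposed cases) = 0.35511 × 237 ≈ 84.16.

about 84 cases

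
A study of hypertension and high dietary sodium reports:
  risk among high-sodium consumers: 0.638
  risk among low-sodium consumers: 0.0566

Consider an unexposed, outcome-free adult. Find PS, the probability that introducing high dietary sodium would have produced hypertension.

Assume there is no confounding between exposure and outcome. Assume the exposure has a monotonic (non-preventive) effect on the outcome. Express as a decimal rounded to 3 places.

PS ≈ 0.616

Let p₁ = 0.638, p₀ = 0.0566.
Under exogeneity and monotonicity, PS = (p₁ − p₀) / (1 − p₀).
PS = (0.638 − 0.0566) / (1 − 0.0566) = 0.5814 / 0.9434 ≈ 0.6163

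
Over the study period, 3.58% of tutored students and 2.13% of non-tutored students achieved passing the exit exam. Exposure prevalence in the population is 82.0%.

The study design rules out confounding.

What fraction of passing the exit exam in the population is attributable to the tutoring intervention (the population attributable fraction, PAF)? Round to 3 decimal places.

p₁ = 0.0358, p₀ = 0.0213.
Overall risk P(Y=1) = π·p₁ + (1−π)·p₀ = 0.82×0.0358 + 0.18×0.0213 = 0.03319.
Under exogeneity, PAF = [P(Y=1) − p₀] / P(Y=1).
PAF = (0.03319 − 0.0213) / 0.03319 ≈ 0.3582

PAF ≈ 0.358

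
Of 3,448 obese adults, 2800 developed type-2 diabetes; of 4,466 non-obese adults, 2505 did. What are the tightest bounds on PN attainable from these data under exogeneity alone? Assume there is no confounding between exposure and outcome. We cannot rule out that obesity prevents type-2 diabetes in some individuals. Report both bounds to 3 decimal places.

p₁ = P(outcome | exposed) = 2800/3448 = 0.81206
p₀ = P(outcome | unexposed) = 2505/4466 = 0.5609
Under exogeneity alone the bounds on PN are max{0,(p₁−p₀)/p₁} ≤ PN ≤ min{1,(1−p₀)/p₁}.
  lower = (p₁ − p₀)/p₁ = 0.25116 / 0.81206 ≈ 0.3093
  upper = min{1, (1 − p₀)/p₁} = 0.4391 / 0.81206 ≈ 0.5407

0.309 ≤ PN ≤ 0.541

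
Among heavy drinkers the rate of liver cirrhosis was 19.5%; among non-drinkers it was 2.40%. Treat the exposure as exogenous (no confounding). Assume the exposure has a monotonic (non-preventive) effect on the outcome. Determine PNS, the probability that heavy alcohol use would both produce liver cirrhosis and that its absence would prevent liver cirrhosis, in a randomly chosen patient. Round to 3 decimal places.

p₁ = 0.195, p₀ = 0.024.
Under exogeneity and monotonicity, PNS = p₁ − p₀.
PNS = 0.195 − 0.024 = 0.171

PNS ≈ 0.171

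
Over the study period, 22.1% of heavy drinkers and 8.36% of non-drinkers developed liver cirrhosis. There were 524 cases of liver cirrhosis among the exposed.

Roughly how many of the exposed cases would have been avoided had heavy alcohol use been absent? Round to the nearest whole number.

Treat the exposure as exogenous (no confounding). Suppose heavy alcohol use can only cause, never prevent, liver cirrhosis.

p₁ = 0.221, p₀ = 0.0836.
PN = (p₁ − p₀)/p₁ = (0.221 − 0.0836) / 0.221 ≈ 0.62172.
Attributable cases ≈ PN × (exposed cases) = 0.62172 × 524 ≈ 325.78.

about 326 cases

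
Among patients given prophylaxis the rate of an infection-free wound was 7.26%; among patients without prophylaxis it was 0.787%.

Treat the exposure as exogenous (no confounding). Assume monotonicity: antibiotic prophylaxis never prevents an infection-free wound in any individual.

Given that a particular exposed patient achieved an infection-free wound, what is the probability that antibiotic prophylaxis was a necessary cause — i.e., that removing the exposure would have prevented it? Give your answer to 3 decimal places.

p₁ = 0.0726, p₀ = 0.00787.
Under exogeneity and monotonicity, PN = (p₁ − p₀) / p₁.
PN = (0.0726 − 0.00787) / 0.0726 = 0.06473 / 0.0726 ≈ 0.8916

PN ≈ 0.892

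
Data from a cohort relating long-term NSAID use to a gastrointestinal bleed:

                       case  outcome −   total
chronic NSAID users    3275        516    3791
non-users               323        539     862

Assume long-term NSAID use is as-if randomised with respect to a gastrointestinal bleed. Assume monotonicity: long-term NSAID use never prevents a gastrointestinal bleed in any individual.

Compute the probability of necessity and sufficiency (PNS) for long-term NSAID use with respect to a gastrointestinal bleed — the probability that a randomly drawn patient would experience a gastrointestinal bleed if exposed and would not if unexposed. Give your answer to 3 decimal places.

PNS ≈ 0.489

p₁ = P(outcome | exposed) = 3275/3791 = 0.86389
p₀ = P(outcome | unexposed) = 323/862 = 0.37471
Under exogeneity and monotonicity, PNS = p₁ − p₀.
PNS = 0.86389 − 0.37471 = 0.48918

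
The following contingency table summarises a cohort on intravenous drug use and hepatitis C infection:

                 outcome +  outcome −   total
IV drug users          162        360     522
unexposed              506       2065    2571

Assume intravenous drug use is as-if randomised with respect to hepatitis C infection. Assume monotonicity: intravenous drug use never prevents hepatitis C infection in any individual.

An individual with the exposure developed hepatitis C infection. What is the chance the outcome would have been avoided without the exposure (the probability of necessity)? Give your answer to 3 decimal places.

PN ≈ 0.366

p₁ = P(outcome | exposed) = 162/522 = 0.31034
p₀ = P(outcome | unexposed) = 506/2571 = 0.19681
Under exogeneity and monotonicity, PN = (p₁ − p₀) / p₁.
PN = (0.31034 − 0.19681) / 0.31034 = 0.11353 / 0.31034 ≈ 0.3658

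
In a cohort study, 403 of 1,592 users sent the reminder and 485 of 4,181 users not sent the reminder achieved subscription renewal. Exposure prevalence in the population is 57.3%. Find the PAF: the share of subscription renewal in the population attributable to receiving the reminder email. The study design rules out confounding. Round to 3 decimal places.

p₁ = P(outcome | exposed) = 403/1592 = 0.25314
p₀ = P(outcome | unexposed) = 485/4181 = 0.116
Overall risk P(Y=1) = π·p₁ + (1−π)·p₀ = 0.573×0.25314 + 0.427×0.116 = 0.19458.
Under exogeneity, PAF = [P(Y=1) − p₀] / P(Y=1).
PAF = (0.19458 − 0.116) / 0.19458 ≈ 0.4038

PAF ≈ 0.404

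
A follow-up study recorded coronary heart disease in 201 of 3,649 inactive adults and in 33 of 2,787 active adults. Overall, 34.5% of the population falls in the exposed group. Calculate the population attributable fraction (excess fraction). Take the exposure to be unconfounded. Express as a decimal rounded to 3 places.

PAF ≈ 0.558

p₁ = P(outcome | exposed) = 201/3649 = 0.055084
p₀ = P(outcome | unexposed) = 33/2787 = 0.011841
Overall risk P(Y=1) = π·p₁ + (1−π)·p₀ = 0.345×0.055084 + 0.655×0.011841 = 0.026759.
Under exogeneity, PAF = [P(Y=1) − p₀] / P(Y=1).
PAF = (0.026759 − 0.011841) / 0.026759 ≈ 0.5575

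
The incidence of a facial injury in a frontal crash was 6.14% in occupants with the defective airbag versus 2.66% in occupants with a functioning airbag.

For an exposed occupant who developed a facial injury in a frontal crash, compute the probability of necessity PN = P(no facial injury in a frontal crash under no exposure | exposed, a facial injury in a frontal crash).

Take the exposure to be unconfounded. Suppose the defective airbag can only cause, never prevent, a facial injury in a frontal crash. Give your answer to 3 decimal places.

PN ≈ 0.567

p₁ = 0.0614, p₀ = 0.0266.
Under exogeneity and monotonicity, PN = (p₁ − p₀) / p₁.
PN = (0.0614 − 0.0266) / 0.0614 = 0.0348 / 0.0614 ≈ 0.5668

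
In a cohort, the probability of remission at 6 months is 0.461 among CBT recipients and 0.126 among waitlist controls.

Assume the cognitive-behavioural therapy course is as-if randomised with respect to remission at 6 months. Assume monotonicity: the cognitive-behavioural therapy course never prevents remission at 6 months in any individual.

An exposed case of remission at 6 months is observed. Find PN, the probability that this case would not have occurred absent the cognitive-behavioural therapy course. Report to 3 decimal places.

PN ≈ 0.727

Let p₁ = 0.461, p₀ = 0.126.
Under exogeneity and monotonicity, PN = (p₁ − p₀) / p₁.
PN = (0.461 − 0.126) / 0.461 = 0.335 / 0.461 ≈ 0.7267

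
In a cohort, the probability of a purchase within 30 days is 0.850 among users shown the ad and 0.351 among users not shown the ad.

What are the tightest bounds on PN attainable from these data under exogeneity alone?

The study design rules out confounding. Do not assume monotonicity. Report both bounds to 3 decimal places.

Let p₁ = 0.85, p₀ = 0.351.
Under exogeneity alone the bounds on PN are max{0,(p₁−p₀)/p₁} ≤ PN ≤ min{1,(1−p₀)/p₁}.
  lower = (p₁ − p₀)/p₁ = 0.499 / 0.85 ≈ 0.5871
  upper = min{1, (1 − p₀)/p₁} = 0.649 / 0.85 ≈ 0.7635

0.587 ≤ PN ≤ 0.764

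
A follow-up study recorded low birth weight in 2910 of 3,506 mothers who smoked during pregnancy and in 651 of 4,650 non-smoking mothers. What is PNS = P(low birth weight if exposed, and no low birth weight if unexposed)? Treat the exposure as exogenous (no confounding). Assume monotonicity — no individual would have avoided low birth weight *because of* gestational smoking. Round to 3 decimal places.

p₁ = P(outcome | exposed) = 2910/3506 = 0.83001
p₀ = P(outcome | unexposed) = 651/4650 = 0.14
Under exogeneity and monotonicity, PNS = p₁ − p₀.
PNS = 0.83001 − 0.14 = 0.69001

PNS ≈ 0.690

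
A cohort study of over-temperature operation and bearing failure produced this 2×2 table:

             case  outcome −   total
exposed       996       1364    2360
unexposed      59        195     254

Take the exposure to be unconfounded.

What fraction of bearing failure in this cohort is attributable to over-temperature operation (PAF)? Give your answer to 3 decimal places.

p₁ = P(outcome | exposed) = 996/2360 = 0.42203
p₀ = P(outcome | unexposed) = 59/254 = 0.23228
Exposure prevalence π = 2360/2614 = 0.90283; overall risk P(Y=1) = 0.4036.
Under exogeneity, PAF = [P(Y=1) − p₀]/P(Y=1).
PAF = (0.4036 − 0.23228) / 0.4036 ≈ 0.4245

PAF ≈ 0.424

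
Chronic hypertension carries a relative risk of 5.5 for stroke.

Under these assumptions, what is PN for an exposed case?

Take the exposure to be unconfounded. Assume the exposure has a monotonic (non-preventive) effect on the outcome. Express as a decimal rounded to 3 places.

PN ≈ 0.818

Under exogeneity and monotonicity, PN = (RR − 1) / RR = 1 − 1/RR.
PN = (5.5 − 1) / 5.5 = 4.5 / 5.5 ≈ 0.8182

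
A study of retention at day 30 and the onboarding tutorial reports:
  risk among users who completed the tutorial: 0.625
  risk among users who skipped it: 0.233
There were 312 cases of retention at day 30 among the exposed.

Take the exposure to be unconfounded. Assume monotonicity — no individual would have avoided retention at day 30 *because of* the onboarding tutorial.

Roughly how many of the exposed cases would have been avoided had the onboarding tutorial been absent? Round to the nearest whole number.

Let p₁ = 0.625, p₀ = 0.233.
PN = (p₁ − p₀)/p₁ = (0.625 − 0.233) / 0.625 ≈ 0.62720.
Attributable cases ≈ PN × (exposed cases) = 0.62720 × 312 ≈ 195.69.

about 196 cases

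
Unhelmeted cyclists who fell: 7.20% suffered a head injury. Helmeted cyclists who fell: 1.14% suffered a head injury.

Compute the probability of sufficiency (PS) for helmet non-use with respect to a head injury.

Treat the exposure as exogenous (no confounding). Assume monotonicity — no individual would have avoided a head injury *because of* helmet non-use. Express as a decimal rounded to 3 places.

p₁ = 0.072, p₀ = 0.0114.
Under exogeneity and monotonicity, PS = (p₁ − p₀) / (1 − p₀).
PS = (0.072 − 0.0114) / (1 − 0.0114) = 0.0606 / 0.9886 ≈ 0.0613

PS ≈ 0.061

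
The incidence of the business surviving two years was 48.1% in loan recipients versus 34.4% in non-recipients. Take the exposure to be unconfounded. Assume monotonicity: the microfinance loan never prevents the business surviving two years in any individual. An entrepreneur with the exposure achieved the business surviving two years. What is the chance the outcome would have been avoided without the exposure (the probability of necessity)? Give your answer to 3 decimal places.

p₁ = 0.481, p₀ = 0.344.
Under exogeneity and monotonicity, PN = (p₁ − p₀) / p₁.
PN = (0.481 − 0.344) / 0.481 = 0.137 / 0.481 ≈ 0.2848

PN ≈ 0.285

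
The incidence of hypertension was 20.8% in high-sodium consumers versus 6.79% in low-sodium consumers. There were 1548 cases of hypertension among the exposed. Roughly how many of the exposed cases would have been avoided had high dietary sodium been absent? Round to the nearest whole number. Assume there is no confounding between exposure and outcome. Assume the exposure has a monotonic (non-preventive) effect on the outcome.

about 1043 cases

p₁ = 0.208, p₀ = 0.0679.
PN = (p₁ − p₀)/p₁ = (0.208 − 0.0679) / 0.208 ≈ 0.67356.
Attributable cases ≈ PN × (exposed cases) = 0.67356 × 1548 ≈ 1042.67.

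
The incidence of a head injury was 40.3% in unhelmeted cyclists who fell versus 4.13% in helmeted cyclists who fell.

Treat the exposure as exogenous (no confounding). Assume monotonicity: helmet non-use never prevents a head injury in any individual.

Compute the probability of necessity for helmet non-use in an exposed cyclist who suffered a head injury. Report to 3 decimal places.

p₁ = 0.403, p₀ = 0.0413.
Under exogeneity and monotonicity, PN = (p₁ − p₀) / p₁.
PN = (0.403 − 0.0413) / 0.403 = 0.3617 / 0.403 ≈ 0.8975

PN ≈ 0.898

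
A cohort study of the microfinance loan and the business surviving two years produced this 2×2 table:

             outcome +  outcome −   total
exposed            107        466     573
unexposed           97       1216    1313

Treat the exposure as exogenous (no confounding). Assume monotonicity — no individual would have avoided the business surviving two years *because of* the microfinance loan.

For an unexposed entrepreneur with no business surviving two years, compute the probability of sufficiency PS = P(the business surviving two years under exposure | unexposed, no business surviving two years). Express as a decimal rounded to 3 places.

p₁ = P(outcome | exposed) = 107/573 = 0.18674
p₀ = P(outcome | unexposed) = 97/1313 = 0.073877
Under exogeneity and monotonicity, PS = (p₁ − p₀) / (1 − p₀).
PS = (0.18674 − 0.073877) / (1 − 0.073877) = 0.11286 / 0.92612 ≈ 0.1219

PS ≈ 0.122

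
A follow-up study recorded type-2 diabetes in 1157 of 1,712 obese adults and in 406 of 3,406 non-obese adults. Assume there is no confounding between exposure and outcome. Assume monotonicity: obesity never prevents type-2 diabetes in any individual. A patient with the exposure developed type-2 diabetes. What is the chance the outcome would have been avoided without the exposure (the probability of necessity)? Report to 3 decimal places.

p₁ = P(outcome | exposed) = 1157/1712 = 0.67582
p₀ = P(outcome | unexposed) = 406/3406 = 0.1192
Under exogeneity and monotonicity, PN = (p₁ − p₀) / p₁.
PN = (0.67582 − 0.1192) / 0.67582 = 0.55662 / 0.67582 ≈ 0.8236

PN ≈ 0.824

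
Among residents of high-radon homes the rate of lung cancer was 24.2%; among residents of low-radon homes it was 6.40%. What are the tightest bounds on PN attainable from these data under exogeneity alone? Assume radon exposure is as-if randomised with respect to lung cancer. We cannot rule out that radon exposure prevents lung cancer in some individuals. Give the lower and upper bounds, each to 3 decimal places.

0.736 ≤ PN ≤ 1.000

p₁ = 0.242, p₀ = 0.064.
Under exogeneity alone the bounds on PN are max{0,(p₁−p₀)/p₁} ≤ PN ≤ min{1,(1−p₀)/p₁}.
  lower = (p₁ − p₀)/p₁ = 0.178 / 0.242 ≈ 0.7355
  upper = min{1, (1 − p₀)/p₁} = 0.936 / 0.242 ≈ 3.8678 → capped at 1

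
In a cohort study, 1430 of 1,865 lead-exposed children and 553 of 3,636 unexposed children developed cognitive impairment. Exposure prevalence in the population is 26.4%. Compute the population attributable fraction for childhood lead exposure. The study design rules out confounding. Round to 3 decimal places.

PAF ≈ 0.516

p₁ = P(outcome | exposed) = 1430/1865 = 0.76676
p₀ = P(outcome | unexposed) = 553/3636 = 0.15209
Overall risk P(Y=1) = π·p₁ + (1−π)·p₀ = 0.264×0.76676 + 0.736×0.15209 = 0.31436.
Under exogeneity, PAF = [P(Y=1) − p₀] / P(Y=1).
PAF = (0.31436 − 0.15209) / 0.31436 ≈ 0.5162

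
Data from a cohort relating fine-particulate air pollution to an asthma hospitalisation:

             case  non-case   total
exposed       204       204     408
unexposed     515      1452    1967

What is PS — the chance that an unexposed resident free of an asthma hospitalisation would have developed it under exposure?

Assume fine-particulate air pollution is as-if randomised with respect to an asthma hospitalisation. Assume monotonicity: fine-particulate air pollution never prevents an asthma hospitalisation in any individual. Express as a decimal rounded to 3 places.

PS ≈ 0.323

p₁ = P(outcome | exposed) = 204/408 = 0.5
p₀ = P(outcome | unexposed) = 515/1967 = 0.26182
Under exogeneity and monotonicity, PS = (p₁ − p₀) / (1 − p₀).
PS = (0.5 − 0.26182) / (1 − 0.26182) = 0.23818 / 0.73818 ≈ 0.3227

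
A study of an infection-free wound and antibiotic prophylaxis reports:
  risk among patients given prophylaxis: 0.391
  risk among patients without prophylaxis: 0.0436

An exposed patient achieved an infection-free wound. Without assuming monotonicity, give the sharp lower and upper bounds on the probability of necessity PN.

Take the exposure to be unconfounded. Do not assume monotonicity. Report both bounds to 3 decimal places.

0.888 ≤ PN ≤ 1.000

Let p₁ = 0.391, p₀ = 0.0436.
Under exogeneity alone the bounds on PN are max{0,(p₁−p₀)/p₁} ≤ PN ≤ min{1,(1−p₀)/p₁}.
  lower = (p₁ − p₀)/p₁ = 0.3474 / 0.391 ≈ 0.8885
  upper = min{1, (1 − p₀)/p₁} = 0.9564 / 0.391 ≈ 2.4460 → capped at 1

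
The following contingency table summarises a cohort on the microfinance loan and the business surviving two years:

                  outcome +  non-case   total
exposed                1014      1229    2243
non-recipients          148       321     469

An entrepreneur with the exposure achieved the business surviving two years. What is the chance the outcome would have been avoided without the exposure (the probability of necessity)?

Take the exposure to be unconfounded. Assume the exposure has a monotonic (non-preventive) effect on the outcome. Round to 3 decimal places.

PN ≈ 0.302

p₁ = P(outcome | exposed) = 1014/2243 = 0.45207
p₀ = P(outcome | unexposed) = 148/469 = 0.31557
Under exogeneity and monotonicity, PN = (p₁ − p₀)/p₁.
PN = (0.45207 − 0.31557) / 0.45207 ≈ 0.3020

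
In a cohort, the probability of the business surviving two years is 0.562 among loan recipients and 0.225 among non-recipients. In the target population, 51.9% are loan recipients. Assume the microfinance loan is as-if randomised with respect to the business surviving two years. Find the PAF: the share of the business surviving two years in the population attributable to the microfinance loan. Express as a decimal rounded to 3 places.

PAF ≈ 0.437

Let p₁ = 0.562, p₀ = 0.225.
Overall risk P(Y=1) = π·p₁ + (1−π)·p₀ = 0.519×0.562 + 0.481×0.225 = 0.3999.
Under exogeneity, PAF = [P(Y=1) − p₀] / P(Y=1).
PAF = (0.3999 − 0.225) / 0.3999 ≈ 0.4374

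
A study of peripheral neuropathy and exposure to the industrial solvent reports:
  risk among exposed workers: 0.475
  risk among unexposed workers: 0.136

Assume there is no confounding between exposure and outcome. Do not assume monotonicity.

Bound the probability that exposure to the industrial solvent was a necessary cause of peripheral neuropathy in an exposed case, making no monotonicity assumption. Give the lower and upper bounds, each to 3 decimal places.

0.714 ≤ PN ≤ 1.000

Let p₁ = 0.475, p₀ = 0.136.
Under exogeneity alone the bounds on PN are max{0,(p₁−p₀)/p₁} ≤ PN ≤ min{1,(1−p₀)/p₁}.
  lower = (p₁ − p₀)/p₁ = 0.339 / 0.475 ≈ 0.7137
  upper = min{1, (1 − p₀)/p₁} = 0.864 / 0.475 ≈ 1.8189 → capped at 1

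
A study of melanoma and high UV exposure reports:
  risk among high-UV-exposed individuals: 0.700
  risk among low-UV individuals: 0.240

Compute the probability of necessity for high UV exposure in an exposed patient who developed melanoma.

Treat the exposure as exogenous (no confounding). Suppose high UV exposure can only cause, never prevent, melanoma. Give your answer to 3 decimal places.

PN ≈ 0.657

Let p₁ = 0.7, p₀ = 0.24.
Under exogeneity and monotonicity, PN = (p₁ − p₀) / p₁.
PN = (0.7 − 0.24) / 0.7 = 0.46 / 0.7 ≈ 0.6571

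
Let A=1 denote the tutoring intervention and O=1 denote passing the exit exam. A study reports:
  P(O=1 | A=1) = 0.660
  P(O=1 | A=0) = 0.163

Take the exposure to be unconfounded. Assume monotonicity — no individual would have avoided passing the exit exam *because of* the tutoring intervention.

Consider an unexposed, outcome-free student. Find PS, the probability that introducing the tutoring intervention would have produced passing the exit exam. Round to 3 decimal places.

Let p₁ = 0.66, p₀ = 0.163.
Under exogeneity and monotonicity, PS = (p₁ − p₀) / (1 − p₀).
PS = (0.66 − 0.163) / (1 − 0.163) = 0.497 / 0.837 ≈ 0.5938

PS ≈ 0.594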